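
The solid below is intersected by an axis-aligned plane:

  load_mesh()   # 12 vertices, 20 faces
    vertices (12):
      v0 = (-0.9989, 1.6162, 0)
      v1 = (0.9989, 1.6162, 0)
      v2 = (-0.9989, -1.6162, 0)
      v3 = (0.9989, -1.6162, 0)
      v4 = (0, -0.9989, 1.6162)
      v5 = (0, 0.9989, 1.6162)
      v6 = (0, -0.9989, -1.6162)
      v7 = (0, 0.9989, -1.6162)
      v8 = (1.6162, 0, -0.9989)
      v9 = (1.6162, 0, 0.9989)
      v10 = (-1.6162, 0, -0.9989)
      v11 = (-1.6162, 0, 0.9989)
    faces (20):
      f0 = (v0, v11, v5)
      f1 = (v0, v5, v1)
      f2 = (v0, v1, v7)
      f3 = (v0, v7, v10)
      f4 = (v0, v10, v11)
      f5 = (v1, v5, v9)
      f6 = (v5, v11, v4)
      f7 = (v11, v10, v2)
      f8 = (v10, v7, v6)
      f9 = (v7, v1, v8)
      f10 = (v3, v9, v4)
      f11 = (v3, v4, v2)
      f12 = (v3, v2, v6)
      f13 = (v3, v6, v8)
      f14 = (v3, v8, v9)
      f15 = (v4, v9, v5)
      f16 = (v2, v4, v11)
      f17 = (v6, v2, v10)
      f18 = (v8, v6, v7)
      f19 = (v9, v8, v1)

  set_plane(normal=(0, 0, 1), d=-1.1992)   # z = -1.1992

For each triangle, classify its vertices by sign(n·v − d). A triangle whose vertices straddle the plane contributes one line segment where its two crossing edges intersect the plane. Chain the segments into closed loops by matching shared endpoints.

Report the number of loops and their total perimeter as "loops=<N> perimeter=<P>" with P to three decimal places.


loops=1 perimeter=7.046

Straddling triangles (8 of 20):
  (v0,v1,v7) [++-] → (0.257729, 1.15817, -1.1992)–(-0.257729, 1.15817, -1.1992)  len=0.5155
  (v0,v7,v10) [+-+] → (-0.257729, 1.15817, -1.1992)–(-1.09178, 0.324121, -1.1992)  len=1.1795
  (v10,v7,v6) [+--] → (-1.09178, 0.324121, -1.1992)–(-1.09178, -0.324121, -1.1992)  len=0.6482
  (v7,v1,v8) [-++] → (0.257729, 1.15817, -1.1992)–(1.09178, 0.324121, -1.1992)  len=1.1795
  (v3,v2,v6) [++-] → (-0.257729, -1.15817, -1.1992)–(0.257729, -1.15817, -1.1992)  len=0.5155
  (v3,v6,v8) [+-+] → (0.257729, -1.15817, -1.1992)–(1.09178, -0.324121, -1.1992)  len=1.1795
  (v6,v2,v10) [-++] → (-0.257729, -1.15817, -1.1992)–(-1.09178, -0.324121, -1.1992)  len=1.1795
  (v8,v6,v7) [+--] → (1.09178, -0.324121, -1.1992)–(1.09178, 0.324121, -1.1992)  len=0.6482

Chained into 1 loop(s):
  loop 1: 8 segments, perimeter = 7.0455
Total perimeter = 7.046


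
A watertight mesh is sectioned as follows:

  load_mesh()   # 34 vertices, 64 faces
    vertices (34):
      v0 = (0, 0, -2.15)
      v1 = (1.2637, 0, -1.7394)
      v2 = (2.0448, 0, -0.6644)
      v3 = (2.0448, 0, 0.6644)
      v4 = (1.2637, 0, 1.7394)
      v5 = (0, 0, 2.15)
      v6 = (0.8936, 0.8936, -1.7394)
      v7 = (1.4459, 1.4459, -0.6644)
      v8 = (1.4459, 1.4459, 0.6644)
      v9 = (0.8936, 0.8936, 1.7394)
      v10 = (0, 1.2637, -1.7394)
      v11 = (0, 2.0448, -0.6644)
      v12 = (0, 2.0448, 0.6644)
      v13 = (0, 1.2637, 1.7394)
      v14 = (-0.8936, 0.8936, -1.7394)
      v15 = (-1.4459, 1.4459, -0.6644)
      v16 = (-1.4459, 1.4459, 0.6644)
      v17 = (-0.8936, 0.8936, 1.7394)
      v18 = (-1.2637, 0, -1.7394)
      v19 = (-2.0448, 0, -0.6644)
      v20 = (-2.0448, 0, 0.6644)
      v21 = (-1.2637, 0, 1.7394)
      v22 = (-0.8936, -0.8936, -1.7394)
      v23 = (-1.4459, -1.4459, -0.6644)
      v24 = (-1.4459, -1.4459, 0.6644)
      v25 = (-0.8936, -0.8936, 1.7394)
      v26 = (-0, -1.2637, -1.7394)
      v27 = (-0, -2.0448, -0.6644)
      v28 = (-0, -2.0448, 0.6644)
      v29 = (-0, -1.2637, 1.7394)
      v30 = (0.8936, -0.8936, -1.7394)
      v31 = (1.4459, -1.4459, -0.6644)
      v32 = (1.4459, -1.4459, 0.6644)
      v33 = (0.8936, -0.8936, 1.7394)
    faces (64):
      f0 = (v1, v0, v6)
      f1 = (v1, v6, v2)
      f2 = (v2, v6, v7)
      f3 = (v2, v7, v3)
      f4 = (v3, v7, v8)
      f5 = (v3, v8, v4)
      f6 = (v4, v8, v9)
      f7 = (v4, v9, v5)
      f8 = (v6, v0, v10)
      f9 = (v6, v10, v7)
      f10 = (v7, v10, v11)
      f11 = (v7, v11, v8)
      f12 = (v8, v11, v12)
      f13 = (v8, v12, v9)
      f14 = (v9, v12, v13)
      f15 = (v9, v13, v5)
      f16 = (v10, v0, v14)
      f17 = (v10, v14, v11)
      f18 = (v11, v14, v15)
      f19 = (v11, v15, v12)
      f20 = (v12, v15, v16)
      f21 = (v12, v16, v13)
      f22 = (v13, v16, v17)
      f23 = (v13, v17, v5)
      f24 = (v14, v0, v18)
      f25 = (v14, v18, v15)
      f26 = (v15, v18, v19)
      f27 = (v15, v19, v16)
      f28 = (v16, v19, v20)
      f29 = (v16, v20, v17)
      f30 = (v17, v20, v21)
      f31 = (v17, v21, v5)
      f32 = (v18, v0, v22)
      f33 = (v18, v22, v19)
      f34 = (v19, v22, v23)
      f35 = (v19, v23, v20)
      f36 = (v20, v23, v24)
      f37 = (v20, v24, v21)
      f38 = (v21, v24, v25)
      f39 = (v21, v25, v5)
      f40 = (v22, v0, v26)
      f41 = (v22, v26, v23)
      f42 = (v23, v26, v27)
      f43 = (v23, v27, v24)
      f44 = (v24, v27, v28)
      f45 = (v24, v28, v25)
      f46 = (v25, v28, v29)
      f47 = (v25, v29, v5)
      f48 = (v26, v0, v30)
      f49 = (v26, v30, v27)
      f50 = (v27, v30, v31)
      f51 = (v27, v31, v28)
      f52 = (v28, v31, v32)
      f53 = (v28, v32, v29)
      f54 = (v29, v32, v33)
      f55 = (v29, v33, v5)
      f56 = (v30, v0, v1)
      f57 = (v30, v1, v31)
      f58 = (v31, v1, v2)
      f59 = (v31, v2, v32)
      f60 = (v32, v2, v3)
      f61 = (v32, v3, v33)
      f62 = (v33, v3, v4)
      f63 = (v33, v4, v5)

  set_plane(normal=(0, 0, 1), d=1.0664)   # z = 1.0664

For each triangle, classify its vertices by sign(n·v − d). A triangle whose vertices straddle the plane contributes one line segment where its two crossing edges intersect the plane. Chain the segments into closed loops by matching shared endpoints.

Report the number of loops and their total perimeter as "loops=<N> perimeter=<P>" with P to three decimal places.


loops=1 perimeter=10.732

Straddling triangles (16 of 64):
  (v3,v8,v4) [--+] → (1.37777, 0.905201, 1.0664)–(1.7527, 0, 1.0664)  len=0.9798
  (v4,v8,v9) [+-+] → (1.37777, 0.905201, 1.0664)–(1.23937, 1.23937, 1.0664)  len=0.3617
  (v8,v12,v9) [--+] → (0.334165, 1.6143, 1.0664)–(1.23937, 1.23937, 1.0664)  len=0.9798
  (v9,v12,v13) [+-+] → (0.334165, 1.6143, 1.0664)–(0, 1.7527, 1.0664)  len=0.3617
  (v12,v16,v13) [--+] → (-0.905201, 1.37777, 1.0664)–(0, 1.7527, 1.0664)  len=0.9798
  (v13,v16,v17) [+-+] → (-0.905201, 1.37777, 1.0664)–(-1.23937, 1.23937, 1.0664)  len=0.3617
  (v16,v20,v17) [--+] → (-1.6143, 0.334165, 1.0664)–(-1.23937, 1.23937, 1.0664)  len=0.9798
  (v17,v20,v21) [+-+] → (-1.6143, 0.334165, 1.0664)–(-1.7527, 0, 1.0664)  len=0.3617
  (v20,v24,v21) [--+] → (-1.37777, -0.905201, 1.0664)–(-1.7527, 0, 1.0664)  len=0.9798
  (v21,v24,v25) [+-+] → (-1.37777, -0.905201, 1.0664)–(-1.23937, -1.23937, 1.0664)  len=0.3617
  (v24,v28,v25) [--+] → (-0.334165, -1.6143, 1.0664)–(-1.23937, -1.23937, 1.0664)  len=0.9798
  (v25,v28,v29) [+-+] → (-0.334165, -1.6143, 1.0664)–(0, -1.7527, 1.0664)  len=0.3617
  (v28,v32,v29) [--+] → (0.905201, -1.37777, 1.0664)–(0, -1.7527, 1.0664)  len=0.9798
  (v29,v32,v33) [+-+] → (0.905201, -1.37777, 1.0664)–(1.23937, -1.23937, 1.0664)  len=0.3617
  (v32,v3,v33) [--+] → (1.6143, -0.334165, 1.0664)–(1.23937, -1.23937, 1.0664)  len=0.9798
  (v33,v3,v4) [+-+] → (1.6143, -0.334165, 1.0664)–(1.7527, 0, 1.0664)  len=0.3617

Chained into 1 loop(s):
  loop 1: 16 segments, perimeter = 10.7318
Total perimeter = 10.732


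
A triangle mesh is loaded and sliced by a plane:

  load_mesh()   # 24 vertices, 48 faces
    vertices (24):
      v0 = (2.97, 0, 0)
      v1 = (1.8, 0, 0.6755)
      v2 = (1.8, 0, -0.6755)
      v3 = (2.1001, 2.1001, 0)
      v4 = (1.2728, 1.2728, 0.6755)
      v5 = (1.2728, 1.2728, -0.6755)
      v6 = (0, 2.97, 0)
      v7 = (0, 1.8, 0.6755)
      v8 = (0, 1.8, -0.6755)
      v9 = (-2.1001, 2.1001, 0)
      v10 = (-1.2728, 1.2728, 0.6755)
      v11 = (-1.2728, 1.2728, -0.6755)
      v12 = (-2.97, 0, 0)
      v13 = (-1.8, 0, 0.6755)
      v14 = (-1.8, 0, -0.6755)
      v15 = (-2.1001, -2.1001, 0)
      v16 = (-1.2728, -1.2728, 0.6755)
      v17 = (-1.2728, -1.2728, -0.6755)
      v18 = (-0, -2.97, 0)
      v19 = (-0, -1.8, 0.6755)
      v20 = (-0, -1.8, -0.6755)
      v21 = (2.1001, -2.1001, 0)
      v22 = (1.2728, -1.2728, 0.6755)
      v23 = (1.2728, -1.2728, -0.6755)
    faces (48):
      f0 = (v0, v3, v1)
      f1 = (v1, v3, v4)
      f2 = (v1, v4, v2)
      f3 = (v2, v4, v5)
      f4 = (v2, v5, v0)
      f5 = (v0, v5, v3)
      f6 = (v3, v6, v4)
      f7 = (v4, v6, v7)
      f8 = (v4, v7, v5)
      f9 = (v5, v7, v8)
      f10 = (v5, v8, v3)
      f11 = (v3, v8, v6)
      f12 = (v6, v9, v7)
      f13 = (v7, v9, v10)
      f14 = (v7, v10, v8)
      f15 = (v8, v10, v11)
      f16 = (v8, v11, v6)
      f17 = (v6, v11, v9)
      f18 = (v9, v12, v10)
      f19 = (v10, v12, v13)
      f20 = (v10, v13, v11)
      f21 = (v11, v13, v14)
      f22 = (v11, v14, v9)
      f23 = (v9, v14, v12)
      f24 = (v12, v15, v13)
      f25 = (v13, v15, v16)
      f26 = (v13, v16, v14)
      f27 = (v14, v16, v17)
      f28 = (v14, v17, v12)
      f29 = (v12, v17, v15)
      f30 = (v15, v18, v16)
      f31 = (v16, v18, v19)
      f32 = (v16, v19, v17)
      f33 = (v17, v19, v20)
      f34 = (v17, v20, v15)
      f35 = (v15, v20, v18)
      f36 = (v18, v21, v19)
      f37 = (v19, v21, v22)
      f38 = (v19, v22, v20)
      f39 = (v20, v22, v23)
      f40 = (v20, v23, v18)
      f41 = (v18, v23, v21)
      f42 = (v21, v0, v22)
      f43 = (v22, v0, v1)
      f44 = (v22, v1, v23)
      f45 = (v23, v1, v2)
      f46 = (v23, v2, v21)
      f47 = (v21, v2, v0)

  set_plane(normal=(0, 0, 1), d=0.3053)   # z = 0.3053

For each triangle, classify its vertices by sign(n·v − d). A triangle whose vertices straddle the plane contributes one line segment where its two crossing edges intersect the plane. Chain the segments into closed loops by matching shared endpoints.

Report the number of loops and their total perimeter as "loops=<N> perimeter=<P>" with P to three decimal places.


loops=2 perimeter=25.969

Straddling triangles (32 of 48):
  (v0,v3,v1) [--+] → (1.96447, 1.15094, 0.3053)–(2.44121, 0, 0.3053)  len=1.2458
  (v1,v3,v4) [+-+] → (1.96447, 1.15094, 0.3053)–(1.72619, 1.72619, 0.3053)  len=0.6227
  (v1,v4,v2) [++-] → (1.41726, 0.924028, 0.3053)–(1.8, 0, 0.3053)  len=1.0002
  (v2,v4,v5) [-+-] → (1.41726, 0.924028, 0.3053)–(1.2728, 1.2728, 0.3053)  len=0.3775
  (v3,v6,v4) [--+] → (0.575257, 2.20293, 0.3053)–(1.72619, 1.72619, 0.3053)  len=1.2458
  (v4,v6,v7) [+-+] → (0.575257, 2.20293, 0.3053)–(0, 2.44121, 0.3053)  len=0.6227
  (v4,v7,v5) [++-] → (0.348772, 1.65554, 0.3053)–(1.2728, 1.2728, 0.3053)  len=1.0002
  (v5,v7,v8) [-+-] → (0.348772, 1.65554, 0.3053)–(0, 1.8, 0.3053)  len=0.3775
  (v6,v9,v7) [--+] → (-1.15094, 1.96447, 0.3053)–(0, 2.44121, 0.3053)  len=1.2458
  (v7,v9,v10) [+-+] → (-1.15094, 1.96447, 0.3053)–(-1.72619, 1.72619, 0.3053)  len=0.6227
  (v7,v10,v8) [++-] → (-0.924028, 1.41726, 0.3053)–(0, 1.8, 0.3053)  len=1.0002
  (v8,v10,v11) [-+-] → (-0.924028, 1.41726, 0.3053)–(-1.2728, 1.2728, 0.3053)  len=0.3775
  (v9,v12,v10) [--+] → (-2.20293, 0.575257, 0.3053)–(-1.72619, 1.72619, 0.3053)  len=1.2458
  (v10,v12,v13) [+-+] → (-2.20293, 0.575257, 0.3053)–(-2.44121, 0, 0.3053)  len=0.6227
  (v10,v13,v11) [++-] → (-1.65554, 0.348772, 0.3053)–(-1.2728, 1.2728, 0.3053)  len=1.0002
  (v11,v13,v14) [-+-] → (-1.65554, 0.348772, 0.3053)–(-1.8, 0, 0.3053)  len=0.3775
  (v12,v15,v13) [--+] → (-1.96447, -1.15094, 0.3053)–(-2.44121, 0, 0.3053)  len=1.2458
  (v13,v15,v16) [+-+] → (-1.96447, -1.15094, 0.3053)–(-1.72619, -1.72619, 0.3053)  len=0.6227
  (v13,v16,v14) [++-] → (-1.41726, -0.924028, 0.3053)–(-1.8, 0, 0.3053)  len=1.0002
  (v14,v16,v17) [-+-] → (-1.41726, -0.924028, 0.3053)–(-1.2728, -1.2728, 0.3053)  len=0.3775
  (v15,v18,v16) [--+] → (-0.575257, -2.20293, 0.3053)–(-1.72619, -1.72619, 0.3053)  len=1.2458
  (v16,v18,v19) [+-+] → (-0.575257, -2.20293, 0.3053)–(0, -2.44121, 0.3053)  len=0.6227
  (v16,v19,v17) [++-] → (-0.348772, -1.65554, 0.3053)–(-1.2728, -1.2728, 0.3053)  len=1.0002
  (v17,v19,v20) [-+-] → (-0.348772, -1.65554, 0.3053)–(0, -1.8, 0.3053)  len=0.3775
  (v18,v21,v19) [--+] → (1.15094, -1.96447, 0.3053)–(0, -2.44121, 0.3053)  len=1.2458
  (v19,v21,v22) [+-+] → (1.15094, -1.96447, 0.3053)–(1.72619, -1.72619, 0.3053)  len=0.6227
  (v19,v22,v20) [++-] → (0.924028, -1.41726, 0.3053)–(0, -1.8, 0.3053)  len=1.0002
  (v20,v22,v23) [-+-] → (0.924028, -1.41726, 0.3053)–(1.2728, -1.2728, 0.3053)  len=0.3775
  (v21,v0,v22) [--+] → (2.20293, -0.575257, 0.3053)–(1.72619, -1.72619, 0.3053)  len=1.2458
  (v22,v0,v1) [+-+] → (2.20293, -0.575257, 0.3053)–(2.44121, 0, 0.3053)  len=0.6227
  (v22,v1,v23) [++-] → (1.65554, -0.348772, 0.3053)–(1.2728, -1.2728, 0.3053)  len=1.0002
  (v23,v1,v2) [-+-] → (1.65554, -0.348772, 0.3053)–(1.8, 0, 0.3053)  len=0.3775

Chained into 2 loop(s):
  loop 1: 16 segments, perimeter = 14.9473
  loop 2: 16 segments, perimeter = 11.0213
Total perimeter = 25.969


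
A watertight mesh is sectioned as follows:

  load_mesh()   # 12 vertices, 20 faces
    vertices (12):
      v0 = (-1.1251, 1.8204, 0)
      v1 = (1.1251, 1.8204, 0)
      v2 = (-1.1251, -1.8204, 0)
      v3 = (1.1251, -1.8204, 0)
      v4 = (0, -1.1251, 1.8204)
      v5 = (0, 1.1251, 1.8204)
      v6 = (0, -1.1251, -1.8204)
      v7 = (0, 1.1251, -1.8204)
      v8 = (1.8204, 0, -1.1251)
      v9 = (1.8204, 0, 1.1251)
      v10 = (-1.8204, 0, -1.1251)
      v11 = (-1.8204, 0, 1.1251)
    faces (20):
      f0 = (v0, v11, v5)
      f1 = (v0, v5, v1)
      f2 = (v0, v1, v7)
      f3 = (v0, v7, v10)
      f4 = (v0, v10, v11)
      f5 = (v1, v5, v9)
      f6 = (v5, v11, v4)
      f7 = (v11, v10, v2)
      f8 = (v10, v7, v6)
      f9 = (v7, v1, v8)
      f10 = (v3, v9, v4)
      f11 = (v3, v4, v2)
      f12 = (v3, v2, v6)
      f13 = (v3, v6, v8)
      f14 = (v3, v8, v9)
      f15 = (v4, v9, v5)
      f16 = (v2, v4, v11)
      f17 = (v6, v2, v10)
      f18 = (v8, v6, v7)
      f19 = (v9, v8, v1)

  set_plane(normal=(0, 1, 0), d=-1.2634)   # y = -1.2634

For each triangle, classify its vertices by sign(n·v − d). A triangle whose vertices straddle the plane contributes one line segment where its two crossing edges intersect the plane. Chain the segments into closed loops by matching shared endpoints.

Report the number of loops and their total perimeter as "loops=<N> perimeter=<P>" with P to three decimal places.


Straddling triangles (8 of 20):
  (v11,v10,v2) [++-] → (-1.33785, -1.2634, -0.344254)–(-1.33785, -1.2634, 0.344254)  len=0.6885
  (v3,v9,v4) [-++] → (1.33785, -1.2634, 0.344254)–(0.22379, -1.2634, 1.45831)  len=1.5755
  (v3,v4,v2) [-+-] → (0.22379, -1.2634, 1.45831)–(-0.22379, -1.2634, 1.45831)  len=0.4476
  (v3,v2,v6) [--+] → (-0.22379, -1.2634, -1.45831)–(0.22379, -1.2634, -1.45831)  len=0.4476
  (v3,v6,v8) [-++] → (0.22379, -1.2634, -1.45831)–(1.33785, -1.2634, -0.344254)  len=1.5755
  (v3,v8,v9) [-++] → (1.33785, -1.2634, -0.344254)–(1.33785, -1.2634, 0.344254)  len=0.6885
  (v2,v4,v11) [-++] → (-0.22379, -1.2634, 1.45831)–(-1.33785, -1.2634, 0.344254)  len=1.5755
  (v6,v2,v10) [+-+] → (-0.22379, -1.2634, -1.45831)–(-1.33785, -1.2634, -0.344254)  len=1.5755

Chained into 1 loop(s):
  loop 1: 8 segments, perimeter = 8.5742
Total perimeter = 8.574

loops=1 perimeter=8.574


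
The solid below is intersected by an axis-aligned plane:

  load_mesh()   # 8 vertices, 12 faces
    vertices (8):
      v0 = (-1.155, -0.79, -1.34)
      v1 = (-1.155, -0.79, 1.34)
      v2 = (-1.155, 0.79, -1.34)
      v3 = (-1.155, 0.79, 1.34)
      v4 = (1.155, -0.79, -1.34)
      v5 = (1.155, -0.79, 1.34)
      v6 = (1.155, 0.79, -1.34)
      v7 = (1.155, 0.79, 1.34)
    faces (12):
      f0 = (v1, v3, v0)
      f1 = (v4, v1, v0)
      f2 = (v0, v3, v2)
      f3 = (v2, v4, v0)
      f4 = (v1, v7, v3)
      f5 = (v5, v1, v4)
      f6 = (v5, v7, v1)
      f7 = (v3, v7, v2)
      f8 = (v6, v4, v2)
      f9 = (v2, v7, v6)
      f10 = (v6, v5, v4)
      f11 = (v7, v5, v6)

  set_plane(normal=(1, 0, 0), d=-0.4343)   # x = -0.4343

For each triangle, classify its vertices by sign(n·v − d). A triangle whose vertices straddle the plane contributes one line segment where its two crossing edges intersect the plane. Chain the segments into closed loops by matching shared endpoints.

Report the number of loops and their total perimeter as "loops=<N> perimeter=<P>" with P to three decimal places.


Straddling triangles (8 of 12):
  (v4,v1,v0) [+--] → (-0.4343, -0.79, 0.503863)–(-0.4343, -0.79, -1.34)  len=1.8439
  (v2,v4,v0) [-+-] → (-0.4343, 0.297054, -1.34)–(-0.4343, -0.79, -1.34)  len=1.0871
  (v1,v7,v3) [-+-] → (-0.4343, -0.297054, 1.34)–(-0.4343, 0.79, 1.34)  len=1.0871
  (v5,v1,v4) [+-+] → (-0.4343, -0.79, 1.34)–(-0.4343, -0.79, 0.503863)  len=0.8361
  (v5,v7,v1) [++-] → (-0.4343, -0.297054, 1.34)–(-0.4343, -0.79, 1.34)  len=0.4929
  (v3,v7,v2) [-+-] → (-0.4343, 0.79, 1.34)–(-0.4343, 0.79, -0.503863)  len=1.8439
  (v6,v4,v2) [++-] → (-0.4343, 0.297054, -1.34)–(-0.4343, 0.79, -1.34)  len=0.4929
  (v2,v7,v6) [-++] → (-0.4343, 0.79, -0.503863)–(-0.4343, 0.79, -1.34)  len=0.8361

Chained into 1 loop(s):
  loop 1: 8 segments, perimeter = 8.5200
Total perimeter = 8.520

loops=1 perimeter=8.520


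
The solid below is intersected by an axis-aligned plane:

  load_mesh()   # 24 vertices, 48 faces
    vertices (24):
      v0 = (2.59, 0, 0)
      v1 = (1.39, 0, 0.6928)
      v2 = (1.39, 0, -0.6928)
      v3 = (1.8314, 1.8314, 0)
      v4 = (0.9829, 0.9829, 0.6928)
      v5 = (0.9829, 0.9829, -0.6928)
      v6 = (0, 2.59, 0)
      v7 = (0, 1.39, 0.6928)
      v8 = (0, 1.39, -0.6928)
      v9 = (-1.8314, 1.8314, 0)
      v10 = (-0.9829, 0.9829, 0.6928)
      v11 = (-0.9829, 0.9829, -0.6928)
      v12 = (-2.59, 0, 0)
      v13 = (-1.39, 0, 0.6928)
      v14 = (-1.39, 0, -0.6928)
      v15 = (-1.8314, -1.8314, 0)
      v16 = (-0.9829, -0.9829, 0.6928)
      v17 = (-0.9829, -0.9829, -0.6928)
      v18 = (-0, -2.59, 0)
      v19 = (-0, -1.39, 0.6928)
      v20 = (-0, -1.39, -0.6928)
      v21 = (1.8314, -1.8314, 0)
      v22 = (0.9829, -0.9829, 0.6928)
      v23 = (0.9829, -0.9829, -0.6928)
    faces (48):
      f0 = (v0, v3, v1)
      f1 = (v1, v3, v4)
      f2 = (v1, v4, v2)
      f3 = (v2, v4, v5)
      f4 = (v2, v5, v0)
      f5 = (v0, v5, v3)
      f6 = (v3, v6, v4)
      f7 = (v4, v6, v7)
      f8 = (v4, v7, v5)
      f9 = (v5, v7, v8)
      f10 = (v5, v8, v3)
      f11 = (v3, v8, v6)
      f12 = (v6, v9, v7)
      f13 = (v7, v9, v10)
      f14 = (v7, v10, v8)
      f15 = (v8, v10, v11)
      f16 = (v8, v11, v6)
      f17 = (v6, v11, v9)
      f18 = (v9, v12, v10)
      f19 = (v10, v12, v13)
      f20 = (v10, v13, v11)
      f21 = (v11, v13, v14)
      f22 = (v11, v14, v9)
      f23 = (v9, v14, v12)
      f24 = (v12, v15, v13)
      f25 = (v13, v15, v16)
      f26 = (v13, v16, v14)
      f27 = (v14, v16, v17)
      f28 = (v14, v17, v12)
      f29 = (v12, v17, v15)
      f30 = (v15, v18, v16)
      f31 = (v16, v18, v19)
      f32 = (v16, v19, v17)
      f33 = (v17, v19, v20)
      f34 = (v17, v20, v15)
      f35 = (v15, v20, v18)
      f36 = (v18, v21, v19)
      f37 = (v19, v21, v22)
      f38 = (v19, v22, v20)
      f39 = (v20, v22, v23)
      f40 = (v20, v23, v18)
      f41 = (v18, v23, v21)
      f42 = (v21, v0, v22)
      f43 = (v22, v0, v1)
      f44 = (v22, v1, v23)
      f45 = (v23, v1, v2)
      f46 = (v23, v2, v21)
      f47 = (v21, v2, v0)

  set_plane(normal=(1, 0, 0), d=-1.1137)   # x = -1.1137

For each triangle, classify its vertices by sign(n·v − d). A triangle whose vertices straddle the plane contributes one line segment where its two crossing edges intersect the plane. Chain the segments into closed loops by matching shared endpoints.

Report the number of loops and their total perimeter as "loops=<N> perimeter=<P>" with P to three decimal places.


loops=2 perimeter=9.296

Straddling triangles (16 of 48):
  (v6,v9,v7) [+-+] → (-1.1137, 2.12868, 0)–(-1.1137, 1.65842, 0.271499)  len=0.5430
  (v7,v9,v10) [+-+] → (-1.1137, 1.65842, 0.271499)–(-1.1137, 1.1137, 0.586002)  len=0.6290
  (v6,v11,v9) [++-] → (-1.1137, 1.1137, -0.586002)–(-1.1137, 2.12868, 0)  len=1.1720
  (v9,v12,v10) [--+] → (-1.1137, 0.902903, 0.636414)–(-1.1137, 1.1137, 0.586002)  len=0.2167
  (v10,v12,v13) [+--] → (-1.1137, 0.902903, 0.636414)–(-1.1137, 0.667097, 0.6928)  len=0.2425
  (v10,v13,v11) [+-+] → (-1.1137, 0.667097, 0.6928)–(-1.1137, 0.667097, -0.247611)  len=0.9404
  (v11,v13,v14) [+--] → (-1.1137, 0.667097, -0.247611)–(-1.1137, 0.667097, -0.6928)  len=0.4452
  (v11,v14,v9) [+--] → (-1.1137, 0.667097, -0.6928)–(-1.1137, 1.1137, -0.586002)  len=0.4592
  (v13,v15,v16) [--+] → (-1.1137, -1.1137, 0.586002)–(-1.1137, -0.667097, 0.6928)  len=0.4592
  (v13,v16,v14) [-+-] → (-1.1137, -0.667097, 0.6928)–(-1.1137, -0.667097, 0.247611)  len=0.4452
  (v14,v16,v17) [-++] → (-1.1137, -0.667097, 0.247611)–(-1.1137, -0.667097, -0.6928)  len=0.9404
  (v14,v17,v12) [-+-] → (-1.1137, -0.667097, -0.6928)–(-1.1137, -0.902903, -0.636414)  len=0.2425
  (v12,v17,v15) [-+-] → (-1.1137, -0.902903, -0.636414)–(-1.1137, -1.1137, -0.586002)  len=0.2167
  (v15,v18,v16) [-++] → (-1.1137, -2.12868, 0)–(-1.1137, -1.1137, 0.586002)  len=1.1720
  (v17,v20,v15) [++-] → (-1.1137, -1.65842, -0.271499)–(-1.1137, -1.1137, -0.586002)  len=0.6290
  (v15,v20,v18) [-++] → (-1.1137, -1.65842, -0.271499)–(-1.1137, -2.12868, 0)  len=0.5430

Chained into 2 loop(s):
  loop 1: 8 segments, perimeter = 4.6480
  loop 2: 8 segments, perimeter = 4.6480
Total perimeter = 9.296


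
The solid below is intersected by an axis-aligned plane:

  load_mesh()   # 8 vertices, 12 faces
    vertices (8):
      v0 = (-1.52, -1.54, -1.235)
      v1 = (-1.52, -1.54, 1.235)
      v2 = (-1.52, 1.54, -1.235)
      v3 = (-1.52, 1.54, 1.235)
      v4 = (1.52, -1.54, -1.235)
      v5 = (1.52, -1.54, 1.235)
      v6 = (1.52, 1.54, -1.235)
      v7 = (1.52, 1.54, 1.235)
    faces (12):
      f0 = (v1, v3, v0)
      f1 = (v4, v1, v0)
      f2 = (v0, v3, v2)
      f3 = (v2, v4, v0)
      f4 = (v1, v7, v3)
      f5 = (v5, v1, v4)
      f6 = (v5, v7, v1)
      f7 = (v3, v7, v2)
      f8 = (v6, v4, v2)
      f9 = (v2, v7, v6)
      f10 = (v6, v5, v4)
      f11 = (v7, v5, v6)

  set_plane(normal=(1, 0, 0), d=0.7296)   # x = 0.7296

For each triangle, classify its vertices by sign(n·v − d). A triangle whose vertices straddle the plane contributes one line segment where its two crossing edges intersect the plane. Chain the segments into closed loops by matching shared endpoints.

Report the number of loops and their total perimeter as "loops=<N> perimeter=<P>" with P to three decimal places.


Straddling triangles (8 of 12):
  (v4,v1,v0) [+--] → (0.7296, -1.54, -0.5928)–(0.7296, -1.54, -1.235)  len=0.6422
  (v2,v4,v0) [-+-] → (0.7296, -0.7392, -1.235)–(0.7296, -1.54, -1.235)  len=0.8008
  (v1,v7,v3) [-+-] → (0.7296, 0.7392, 1.235)–(0.7296, 1.54, 1.235)  len=0.8008
  (v5,v1,v4) [+-+] → (0.7296, -1.54, 1.235)–(0.7296, -1.54, -0.5928)  len=1.8278
  (v5,v7,v1) [++-] → (0.7296, 0.7392, 1.235)–(0.7296, -1.54, 1.235)  len=2.2792
  (v3,v7,v2) [-+-] → (0.7296, 1.54, 1.235)–(0.7296, 1.54, 0.5928)  len=0.6422
  (v6,v4,v2) [++-] → (0.7296, -0.7392, -1.235)–(0.7296, 1.54, -1.235)  len=2.2792
  (v2,v7,v6) [-++] → (0.7296, 1.54, 0.5928)–(0.7296, 1.54, -1.235)  len=1.8278

Chained into 1 loop(s):
  loop 1: 8 segments, perimeter = 11.1000
Total perimeter = 11.100

loops=1 perimeter=11.100


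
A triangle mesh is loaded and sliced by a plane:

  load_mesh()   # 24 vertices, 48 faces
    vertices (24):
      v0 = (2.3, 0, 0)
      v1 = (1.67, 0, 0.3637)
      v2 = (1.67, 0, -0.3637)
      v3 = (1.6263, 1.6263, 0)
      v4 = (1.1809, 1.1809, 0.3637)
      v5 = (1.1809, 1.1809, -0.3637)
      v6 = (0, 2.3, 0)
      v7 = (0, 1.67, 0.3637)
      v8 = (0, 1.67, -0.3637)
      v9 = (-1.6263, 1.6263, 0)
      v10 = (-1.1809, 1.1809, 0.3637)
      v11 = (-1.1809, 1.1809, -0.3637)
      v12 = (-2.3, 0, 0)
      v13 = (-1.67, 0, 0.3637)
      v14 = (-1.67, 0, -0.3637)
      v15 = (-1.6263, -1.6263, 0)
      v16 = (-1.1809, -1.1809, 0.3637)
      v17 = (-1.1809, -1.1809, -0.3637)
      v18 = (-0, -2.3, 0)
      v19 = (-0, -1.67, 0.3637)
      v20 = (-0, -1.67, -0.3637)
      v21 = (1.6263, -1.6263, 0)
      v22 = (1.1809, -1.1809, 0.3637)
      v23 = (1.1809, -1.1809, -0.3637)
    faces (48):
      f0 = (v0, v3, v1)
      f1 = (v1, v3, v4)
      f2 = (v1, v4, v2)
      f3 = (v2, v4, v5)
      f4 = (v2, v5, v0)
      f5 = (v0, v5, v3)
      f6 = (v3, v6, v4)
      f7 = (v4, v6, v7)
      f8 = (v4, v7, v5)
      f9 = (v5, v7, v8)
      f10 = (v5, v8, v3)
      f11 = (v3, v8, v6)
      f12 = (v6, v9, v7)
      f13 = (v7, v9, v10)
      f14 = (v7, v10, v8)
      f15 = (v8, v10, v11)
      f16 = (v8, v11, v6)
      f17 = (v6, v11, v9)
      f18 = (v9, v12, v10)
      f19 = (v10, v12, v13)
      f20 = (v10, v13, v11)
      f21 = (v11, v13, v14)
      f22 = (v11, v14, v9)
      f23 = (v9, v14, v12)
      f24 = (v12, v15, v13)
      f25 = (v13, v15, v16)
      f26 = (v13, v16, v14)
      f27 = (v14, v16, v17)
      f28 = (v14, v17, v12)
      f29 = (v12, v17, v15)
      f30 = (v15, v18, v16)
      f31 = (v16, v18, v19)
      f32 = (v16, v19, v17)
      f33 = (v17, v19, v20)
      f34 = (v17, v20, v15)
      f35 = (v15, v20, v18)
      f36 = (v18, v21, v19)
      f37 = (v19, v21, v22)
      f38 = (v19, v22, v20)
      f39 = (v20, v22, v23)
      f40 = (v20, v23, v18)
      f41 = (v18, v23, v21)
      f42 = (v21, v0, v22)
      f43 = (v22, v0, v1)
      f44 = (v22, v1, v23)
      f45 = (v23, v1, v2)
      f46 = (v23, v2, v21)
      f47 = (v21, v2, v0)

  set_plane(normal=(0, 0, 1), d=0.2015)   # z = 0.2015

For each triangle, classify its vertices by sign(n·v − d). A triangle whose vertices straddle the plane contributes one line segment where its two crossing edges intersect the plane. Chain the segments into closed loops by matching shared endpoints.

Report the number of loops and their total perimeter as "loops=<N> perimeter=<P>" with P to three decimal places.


loops=2 perimeter=22.171

Straddling triangles (32 of 48):
  (v0,v3,v1) [--+] → (1.65051, 0.725284, 0.2015)–(1.95096, 0, 0.2015)  len=0.7851
  (v1,v3,v4) [+-+] → (1.65051, 0.725284, 0.2015)–(1.37954, 1.37954, 0.2015)  len=0.7081
  (v1,v4,v2) [++-] → (1.28996, 0.917576, 0.2015)–(1.67, 0, 0.2015)  len=0.9932
  (v2,v4,v5) [-+-] → (1.28996, 0.917576, 0.2015)–(1.1809, 1.1809, 0.2015)  len=0.2850
  (v3,v6,v4) [--+] → (0.654252, 1.67999, 0.2015)–(1.37954, 1.37954, 0.2015)  len=0.7851
  (v4,v6,v7) [+-+] → (0.654252, 1.67999, 0.2015)–(0, 1.95096, 0.2015)  len=0.7081
  (v4,v7,v5) [++-] → (0.263324, 1.56094, 0.2015)–(1.1809, 1.1809, 0.2015)  len=0.9932
  (v5,v7,v8) [-+-] → (0.263324, 1.56094, 0.2015)–(0, 1.67, 0.2015)  len=0.2850
  (v6,v9,v7) [--+] → (-0.725284, 1.65051, 0.2015)–(0, 1.95096, 0.2015)  len=0.7851
  (v7,v9,v10) [+-+] → (-0.725284, 1.65051, 0.2015)–(-1.37954, 1.37954, 0.2015)  len=0.7081
  (v7,v10,v8) [++-] → (-0.917576, 1.28996, 0.2015)–(0, 1.67, 0.2015)  len=0.9932
  (v8,v10,v11) [-+-] → (-0.917576, 1.28996, 0.2015)–(-1.1809, 1.1809, 0.2015)  len=0.2850
  (v9,v12,v10) [--+] → (-1.67999, 0.654252, 0.2015)–(-1.37954, 1.37954, 0.2015)  len=0.7851
  (v10,v12,v13) [+-+] → (-1.67999, 0.654252, 0.2015)–(-1.95096, 0, 0.2015)  len=0.7081
  (v10,v13,v11) [++-] → (-1.56094, 0.263324, 0.2015)–(-1.1809, 1.1809, 0.2015)  len=0.9932
  (v11,v13,v14) [-+-] → (-1.56094, 0.263324, 0.2015)–(-1.67, 0, 0.2015)  len=0.2850
  (v12,v15,v13) [--+] → (-1.65051, -0.725284, 0.2015)–(-1.95096, 0, 0.2015)  len=0.7851
  (v13,v15,v16) [+-+] → (-1.65051, -0.725284, 0.2015)–(-1.37954, -1.37954, 0.2015)  len=0.7081
  (v13,v16,v14) [++-] → (-1.28996, -0.917576, 0.2015)–(-1.67, 0, 0.2015)  len=0.9932
  (v14,v16,v17) [-+-] → (-1.28996, -0.917576, 0.2015)–(-1.1809, -1.1809, 0.2015)  len=0.2850
  (v15,v18,v16) [--+] → (-0.654252, -1.67999, 0.2015)–(-1.37954, -1.37954, 0.2015)  len=0.7851
  (v16,v18,v19) [+-+] → (-0.654252, -1.67999, 0.2015)–(0, -1.95096, 0.2015)  len=0.7081
  (v16,v19,v17) [++-] → (-0.263324, -1.56094, 0.2015)–(-1.1809, -1.1809, 0.2015)  len=0.9932
  (v17,v19,v20) [-+-] → (-0.263324, -1.56094, 0.2015)–(0, -1.67, 0.2015)  len=0.2850
  (v18,v21,v19) [--+] → (0.725284, -1.65051, 0.2015)–(0, -1.95096, 0.2015)  len=0.7851
  (v19,v21,v22) [+-+] → (0.725284, -1.65051, 0.2015)–(1.37954, -1.37954, 0.2015)  len=0.7081
  (v19,v22,v20) [++-] → (0.917576, -1.28996, 0.2015)–(0, -1.67, 0.2015)  len=0.9932
  (v20,v22,v23) [-+-] → (0.917576, -1.28996, 0.2015)–(1.1809, -1.1809, 0.2015)  len=0.2850
  (v21,v0,v22) [--+] → (1.67999, -0.654252, 0.2015)–(1.37954, -1.37954, 0.2015)  len=0.7851
  (v22,v0,v1) [+-+] → (1.67999, -0.654252, 0.2015)–(1.95096, 0, 0.2015)  len=0.7081
  (v22,v1,v23) [++-] → (1.56094, -0.263324, 0.2015)–(1.1809, -1.1809, 0.2015)  len=0.9932
  (v23,v1,v2) [-+-] → (1.56094, -0.263324, 0.2015)–(1.67, 0, 0.2015)  len=0.2850

Chained into 2 loop(s):
  loop 1: 16 segments, perimeter = 11.9456
  loop 2: 16 segments, perimeter = 10.2254
Total perimeter = 22.171


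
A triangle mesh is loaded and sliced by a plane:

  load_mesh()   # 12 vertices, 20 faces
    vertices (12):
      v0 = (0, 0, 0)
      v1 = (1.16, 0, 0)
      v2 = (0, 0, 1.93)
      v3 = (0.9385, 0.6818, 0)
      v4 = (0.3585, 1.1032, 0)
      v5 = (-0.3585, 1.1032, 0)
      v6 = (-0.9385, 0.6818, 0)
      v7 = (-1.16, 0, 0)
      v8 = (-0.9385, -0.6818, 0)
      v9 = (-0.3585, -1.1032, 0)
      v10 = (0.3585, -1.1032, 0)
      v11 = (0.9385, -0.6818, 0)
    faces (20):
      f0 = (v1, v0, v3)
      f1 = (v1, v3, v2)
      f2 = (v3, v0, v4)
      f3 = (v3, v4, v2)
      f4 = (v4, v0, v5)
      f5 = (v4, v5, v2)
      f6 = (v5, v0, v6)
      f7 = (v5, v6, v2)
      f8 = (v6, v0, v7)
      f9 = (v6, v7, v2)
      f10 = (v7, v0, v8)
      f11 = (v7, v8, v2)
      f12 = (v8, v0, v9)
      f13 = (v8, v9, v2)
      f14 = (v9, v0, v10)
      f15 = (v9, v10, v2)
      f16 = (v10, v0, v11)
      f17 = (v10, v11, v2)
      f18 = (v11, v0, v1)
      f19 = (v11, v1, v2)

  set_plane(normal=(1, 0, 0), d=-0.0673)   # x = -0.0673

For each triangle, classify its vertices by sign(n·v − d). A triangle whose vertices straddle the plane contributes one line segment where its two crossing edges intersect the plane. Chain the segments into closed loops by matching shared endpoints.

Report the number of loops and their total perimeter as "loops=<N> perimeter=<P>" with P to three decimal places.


loops=1 perimeter=6.477

Straddling triangles (12 of 20):
  (v4,v0,v5) [++-] → (-0.0673, 0.2071, 0)–(-0.0673, 1.1032, 0)  len=0.8961
  (v4,v5,v2) [+-+] → (-0.0673, 1.1032, 0)–(-0.0673, 0.2071, 1.56769)  len=1.8057
  (v5,v0,v6) [-+-] → (-0.0673, 0.2071, 0)–(-0.0673, 0.048892, 0)  len=0.1582
  (v5,v6,v2) [--+] → (-0.0673, 0.048892, 1.7916)–(-0.0673, 0.2071, 1.56769)  len=0.2742
  (v6,v0,v7) [-+-] → (-0.0673, 0.048892, 0)–(-0.0673, 0, 0)  len=0.0489
  (v6,v7,v2) [--+] → (-0.0673, 0, 1.81803)–(-0.0673, 0.048892, 1.7916)  len=0.0556
  (v7,v0,v8) [-+-] → (-0.0673, 0, 0)–(-0.0673, -0.048892, 0)  len=0.0489
  (v7,v8,v2) [--+] → (-0.0673, -0.048892, 1.7916)–(-0.0673, 0, 1.81803)  len=0.0556
  (v8,v0,v9) [-+-] → (-0.0673, -0.048892, 0)–(-0.0673, -0.2071, 0)  len=0.1582
  (v8,v9,v2) [--+] → (-0.0673, -0.2071, 1.56769)–(-0.0673, -0.048892, 1.7916)  len=0.2742
  (v9,v0,v10) [-++] → (-0.0673, -0.2071, 0)–(-0.0673, -1.1032, 0)  len=0.8961
  (v9,v10,v2) [-++] → (-0.0673, -1.1032, 0)–(-0.0673, -0.2071, 1.56769)  len=1.8057

Chained into 1 loop(s):
  loop 1: 12 segments, perimeter = 6.4773
Total perimeter = 6.477


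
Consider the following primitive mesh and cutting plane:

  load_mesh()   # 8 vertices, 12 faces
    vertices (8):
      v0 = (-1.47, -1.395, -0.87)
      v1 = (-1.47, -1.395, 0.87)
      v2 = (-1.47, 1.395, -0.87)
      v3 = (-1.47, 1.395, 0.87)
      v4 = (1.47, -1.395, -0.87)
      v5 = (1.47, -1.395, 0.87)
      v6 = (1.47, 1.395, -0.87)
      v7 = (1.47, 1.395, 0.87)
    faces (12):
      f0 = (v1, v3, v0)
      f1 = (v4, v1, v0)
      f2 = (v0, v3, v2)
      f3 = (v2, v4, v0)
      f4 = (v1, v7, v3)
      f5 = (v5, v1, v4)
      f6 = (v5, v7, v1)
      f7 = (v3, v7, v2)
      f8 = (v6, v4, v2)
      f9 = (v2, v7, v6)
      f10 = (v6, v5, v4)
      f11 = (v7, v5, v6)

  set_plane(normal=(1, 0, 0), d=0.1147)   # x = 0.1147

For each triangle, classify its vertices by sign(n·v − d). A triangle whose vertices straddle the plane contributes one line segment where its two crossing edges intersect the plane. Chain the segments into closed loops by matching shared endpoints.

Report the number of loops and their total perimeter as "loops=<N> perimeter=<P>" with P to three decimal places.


Straddling triangles (8 of 12):
  (v4,v1,v0) [+--] → (0.1147, -1.395, -0.0678837)–(0.1147, -1.395, -0.87)  len=0.8021
  (v2,v4,v0) [-+-] → (0.1147, -0.108848, -0.87)–(0.1147, -1.395, -0.87)  len=1.2862
  (v1,v7,v3) [-+-] → (0.1147, 0.108848, 0.87)–(0.1147, 1.395, 0.87)  len=1.2862
  (v5,v1,v4) [+-+] → (0.1147, -1.395, 0.87)–(0.1147, -1.395, -0.0678837)  len=0.9379
  (v5,v7,v1) [++-] → (0.1147, 0.108848, 0.87)–(0.1147, -1.395, 0.87)  len=1.5038
  (v3,v7,v2) [-+-] → (0.1147, 1.395, 0.87)–(0.1147, 1.395, 0.0678837)  len=0.8021
  (v6,v4,v2) [++-] → (0.1147, -0.108848, -0.87)–(0.1147, 1.395, -0.87)  len=1.5038
  (v2,v7,v6) [-++] → (0.1147, 1.395, 0.0678837)–(0.1147, 1.395, -0.87)  len=0.9379

Chained into 1 loop(s):
  loop 1: 8 segments, perimeter = 9.0600
Total perimeter = 9.060

loops=1 perimeter=9.060


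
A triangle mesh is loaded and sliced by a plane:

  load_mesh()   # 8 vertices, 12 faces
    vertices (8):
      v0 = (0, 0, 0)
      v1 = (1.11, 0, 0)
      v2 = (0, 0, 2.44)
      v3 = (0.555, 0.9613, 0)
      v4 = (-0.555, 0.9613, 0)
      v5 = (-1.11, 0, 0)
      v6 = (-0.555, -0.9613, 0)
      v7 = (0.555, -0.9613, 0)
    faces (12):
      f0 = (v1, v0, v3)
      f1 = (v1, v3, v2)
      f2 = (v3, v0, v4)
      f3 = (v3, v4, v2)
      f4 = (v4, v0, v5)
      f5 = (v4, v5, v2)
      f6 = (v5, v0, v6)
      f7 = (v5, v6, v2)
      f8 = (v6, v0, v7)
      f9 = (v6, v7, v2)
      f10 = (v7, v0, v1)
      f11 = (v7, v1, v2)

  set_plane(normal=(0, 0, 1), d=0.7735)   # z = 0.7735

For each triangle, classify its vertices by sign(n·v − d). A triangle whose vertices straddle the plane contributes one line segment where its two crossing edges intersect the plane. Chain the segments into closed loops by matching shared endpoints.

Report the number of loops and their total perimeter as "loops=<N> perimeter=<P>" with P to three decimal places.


Straddling triangles (6 of 12):
  (v1,v3,v2) [--+] → (0.37906, 0.65656, 0.7735)–(0.758121, 0, 0.7735)  len=0.7581
  (v3,v4,v2) [--+] → (-0.37906, 0.65656, 0.7735)–(0.37906, 0.65656, 0.7735)  len=0.7581
  (v4,v5,v2) [--+] → (-0.758121, 0, 0.7735)–(-0.37906, 0.65656, 0.7735)  len=0.7581
  (v5,v6,v2) [--+] → (-0.37906, -0.65656, 0.7735)–(-0.758121, 0, 0.7735)  len=0.7581
  (v6,v7,v2) [--+] → (0.37906, -0.65656, 0.7735)–(-0.37906, -0.65656, 0.7735)  len=0.7581
  (v7,v1,v2) [--+] → (0.758121, 0, 0.7735)–(0.37906, -0.65656, 0.7735)  len=0.7581

Chained into 1 loop(s):
  loop 1: 6 segments, perimeter = 4.5488
Total perimeter = 4.549

loops=1 perimeter=4.549


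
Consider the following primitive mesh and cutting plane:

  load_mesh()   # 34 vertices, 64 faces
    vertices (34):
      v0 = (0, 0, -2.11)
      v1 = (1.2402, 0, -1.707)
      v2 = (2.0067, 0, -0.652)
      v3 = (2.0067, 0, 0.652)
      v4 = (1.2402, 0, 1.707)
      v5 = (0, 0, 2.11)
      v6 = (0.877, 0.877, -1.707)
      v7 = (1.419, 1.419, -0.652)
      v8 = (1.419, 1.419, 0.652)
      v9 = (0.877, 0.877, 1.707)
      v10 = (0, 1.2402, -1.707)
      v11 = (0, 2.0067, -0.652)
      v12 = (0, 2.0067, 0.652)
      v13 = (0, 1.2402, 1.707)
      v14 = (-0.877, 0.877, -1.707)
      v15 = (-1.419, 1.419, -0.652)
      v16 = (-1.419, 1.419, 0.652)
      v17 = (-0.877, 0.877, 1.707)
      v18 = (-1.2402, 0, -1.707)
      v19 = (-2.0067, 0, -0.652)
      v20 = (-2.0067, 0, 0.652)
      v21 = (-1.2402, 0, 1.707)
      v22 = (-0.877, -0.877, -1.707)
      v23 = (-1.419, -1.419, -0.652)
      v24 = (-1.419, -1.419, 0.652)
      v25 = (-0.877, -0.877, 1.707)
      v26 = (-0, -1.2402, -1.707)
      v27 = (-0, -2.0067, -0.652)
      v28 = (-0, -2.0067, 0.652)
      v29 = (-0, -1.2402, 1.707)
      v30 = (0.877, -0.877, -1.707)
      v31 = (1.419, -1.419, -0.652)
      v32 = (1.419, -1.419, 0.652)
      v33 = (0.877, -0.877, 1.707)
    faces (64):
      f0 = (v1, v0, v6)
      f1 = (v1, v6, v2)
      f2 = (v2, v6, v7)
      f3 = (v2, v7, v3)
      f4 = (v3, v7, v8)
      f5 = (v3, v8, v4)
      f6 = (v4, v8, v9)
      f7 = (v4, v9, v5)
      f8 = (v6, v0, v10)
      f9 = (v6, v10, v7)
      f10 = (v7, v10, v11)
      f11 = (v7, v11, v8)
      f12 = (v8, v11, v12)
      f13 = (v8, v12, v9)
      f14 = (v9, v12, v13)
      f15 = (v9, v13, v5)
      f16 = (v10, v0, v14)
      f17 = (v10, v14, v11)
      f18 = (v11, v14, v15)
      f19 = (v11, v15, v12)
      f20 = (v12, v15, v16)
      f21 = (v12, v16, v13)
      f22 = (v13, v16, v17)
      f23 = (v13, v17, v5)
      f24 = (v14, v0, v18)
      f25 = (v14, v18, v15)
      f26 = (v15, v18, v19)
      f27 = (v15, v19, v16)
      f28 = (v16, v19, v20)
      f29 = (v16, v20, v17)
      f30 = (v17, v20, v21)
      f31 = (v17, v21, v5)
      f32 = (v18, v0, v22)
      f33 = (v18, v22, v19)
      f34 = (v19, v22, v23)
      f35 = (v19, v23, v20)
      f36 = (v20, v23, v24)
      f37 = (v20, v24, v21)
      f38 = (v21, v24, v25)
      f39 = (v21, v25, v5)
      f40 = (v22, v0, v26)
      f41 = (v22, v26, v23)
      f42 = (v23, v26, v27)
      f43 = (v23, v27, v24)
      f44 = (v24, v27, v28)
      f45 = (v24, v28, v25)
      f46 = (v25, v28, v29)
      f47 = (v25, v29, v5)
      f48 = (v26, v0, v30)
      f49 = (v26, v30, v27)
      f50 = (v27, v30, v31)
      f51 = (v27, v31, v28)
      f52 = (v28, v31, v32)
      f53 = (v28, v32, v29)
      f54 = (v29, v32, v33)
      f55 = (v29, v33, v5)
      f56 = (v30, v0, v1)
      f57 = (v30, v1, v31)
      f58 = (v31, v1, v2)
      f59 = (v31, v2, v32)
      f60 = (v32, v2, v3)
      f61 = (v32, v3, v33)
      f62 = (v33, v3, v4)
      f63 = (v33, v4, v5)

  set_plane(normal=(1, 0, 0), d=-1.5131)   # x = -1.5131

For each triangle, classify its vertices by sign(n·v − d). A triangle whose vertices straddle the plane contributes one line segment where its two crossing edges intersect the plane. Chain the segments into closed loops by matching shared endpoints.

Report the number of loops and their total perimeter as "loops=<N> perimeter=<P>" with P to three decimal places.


Straddling triangles (10 of 64):
  (v15,v18,v19) [++-] → (-1.5131, 0, -1.33138)–(-1.5131, 1.1918, -0.652)  len=1.3718
  (v15,v19,v16) [+-+] → (-1.5131, 1.1918, -0.652)–(-1.5131, 1.1918, 0.443209)  len=1.0952
  (v16,v19,v20) [+--] → (-1.5131, 1.1918, 0.443209)–(-1.5131, 1.1918, 0.652)  len=0.2088
  (v16,v20,v17) [+-+] → (-1.5131, 1.1918, 0.652)–(-1.5131, 0.383188, 1.11296)  len=0.9308
  (v17,v20,v21) [+-+] → (-1.5131, 0.383188, 1.11296)–(-1.5131, 0, 1.33138)  len=0.4411
  (v18,v22,v19) [++-] → (-1.5131, -0.383188, -1.11296)–(-1.5131, 0, -1.33138)  len=0.4411
  (v19,v22,v23) [-++] → (-1.5131, -0.383188, -1.11296)–(-1.5131, -1.1918, -0.652)  len=0.9308
  (v19,v23,v20) [-+-] → (-1.5131, -1.1918, -0.652)–(-1.5131, -1.1918, -0.443209)  len=0.2088
  (v20,v23,v24) [-++] → (-1.5131, -1.1918, -0.443209)–(-1.5131, -1.1918, 0.652)  len=1.0952
  (v20,v24,v21) [-++] → (-1.5131, -1.1918, 0.652)–(-1.5131, 0, 1.33138)  len=1.3718

Chained into 1 loop(s):
  loop 1: 10 segments, perimeter = 8.0954
Total perimeter = 8.095

loops=1 perimeter=8.095


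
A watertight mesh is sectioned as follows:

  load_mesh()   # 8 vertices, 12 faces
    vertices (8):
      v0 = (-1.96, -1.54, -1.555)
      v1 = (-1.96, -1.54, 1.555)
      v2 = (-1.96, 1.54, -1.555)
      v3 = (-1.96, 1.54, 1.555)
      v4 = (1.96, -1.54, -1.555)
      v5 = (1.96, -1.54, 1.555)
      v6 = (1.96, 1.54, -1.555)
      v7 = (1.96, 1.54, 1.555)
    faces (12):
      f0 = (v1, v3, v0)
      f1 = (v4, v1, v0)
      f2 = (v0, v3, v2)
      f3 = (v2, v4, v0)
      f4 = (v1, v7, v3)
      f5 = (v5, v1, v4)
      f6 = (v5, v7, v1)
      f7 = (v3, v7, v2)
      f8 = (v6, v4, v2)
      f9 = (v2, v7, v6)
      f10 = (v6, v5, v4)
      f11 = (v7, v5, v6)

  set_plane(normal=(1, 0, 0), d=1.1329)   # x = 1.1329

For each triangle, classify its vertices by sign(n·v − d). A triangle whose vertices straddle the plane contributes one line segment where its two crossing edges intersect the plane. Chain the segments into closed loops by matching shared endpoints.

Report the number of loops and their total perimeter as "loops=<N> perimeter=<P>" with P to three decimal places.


Straddling triangles (8 of 12):
  (v4,v1,v0) [+--] → (1.1329, -1.54, -0.898806)–(1.1329, -1.54, -1.555)  len=0.6562
  (v2,v4,v0) [-+-] → (1.1329, -0.890136, -1.555)–(1.1329, -1.54, -1.555)  len=0.6499
  (v1,v7,v3) [-+-] → (1.1329, 0.890136, 1.555)–(1.1329, 1.54, 1.555)  len=0.6499
  (v5,v1,v4) [+-+] → (1.1329, -1.54, 1.555)–(1.1329, -1.54, -0.898806)  len=2.4538
  (v5,v7,v1) [++-] → (1.1329, 0.890136, 1.555)–(1.1329, -1.54, 1.555)  len=2.4301
  (v3,v7,v2) [-+-] → (1.1329, 1.54, 1.555)–(1.1329, 1.54, 0.898806)  len=0.6562
  (v6,v4,v2) [++-] → (1.1329, -0.890136, -1.555)–(1.1329, 1.54, -1.555)  len=2.4301
  (v2,v7,v6) [-++] → (1.1329, 1.54, 0.898806)–(1.1329, 1.54, -1.555)  len=2.4538

Chained into 1 loop(s):
  loop 1: 8 segments, perimeter = 12.3800
Total perimeter = 12.380

loops=1 perimeter=12.380
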